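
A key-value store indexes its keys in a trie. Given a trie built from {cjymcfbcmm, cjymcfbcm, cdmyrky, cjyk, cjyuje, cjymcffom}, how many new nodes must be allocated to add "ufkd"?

No existing word starts with "u", so every character of "ufkd" needs a new node.
4 − 0 = 4 new nodes.

4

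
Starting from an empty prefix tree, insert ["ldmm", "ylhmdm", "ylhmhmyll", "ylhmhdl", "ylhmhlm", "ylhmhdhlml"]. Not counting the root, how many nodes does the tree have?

23

Count nodes per top-level branch (shared prefixes stored once):
  'l'-branch (ldmm): 4 nodes
  'y'-branch (ylhmdm, ylhmhdhlml, ylhmhdl, ylhmhlm, ylhmhmyll): 19 nodes
Sum: 23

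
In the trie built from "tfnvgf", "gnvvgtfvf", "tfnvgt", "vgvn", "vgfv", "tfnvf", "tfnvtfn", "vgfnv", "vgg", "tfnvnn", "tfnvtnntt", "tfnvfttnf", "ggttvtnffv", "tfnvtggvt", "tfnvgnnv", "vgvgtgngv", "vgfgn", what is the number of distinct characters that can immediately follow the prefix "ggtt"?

1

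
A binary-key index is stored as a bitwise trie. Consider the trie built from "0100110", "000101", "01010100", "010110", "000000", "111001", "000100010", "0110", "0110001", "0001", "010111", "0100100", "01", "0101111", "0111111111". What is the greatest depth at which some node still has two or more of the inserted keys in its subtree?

The deepest shared node is where two words last agree before diverging.
e.g. "010111" and "0101111" share the prefix "010111" of length 6; no pair shares a longer one.
Longest shared-prefix length: 6

6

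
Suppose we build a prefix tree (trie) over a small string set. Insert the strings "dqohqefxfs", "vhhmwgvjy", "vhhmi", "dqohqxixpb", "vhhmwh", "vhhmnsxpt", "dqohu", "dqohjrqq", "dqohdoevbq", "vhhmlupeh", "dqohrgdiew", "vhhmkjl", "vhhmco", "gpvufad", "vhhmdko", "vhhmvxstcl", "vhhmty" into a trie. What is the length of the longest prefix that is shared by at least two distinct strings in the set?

Look for the deepest trie node that still has at least two words in its subtree.
e.g. "dqohqefxfs" and "dqohqxixpb" share the prefix "dqohq" of length 5; no pair shares a longer one.
Longest shared-prefix length: 5

5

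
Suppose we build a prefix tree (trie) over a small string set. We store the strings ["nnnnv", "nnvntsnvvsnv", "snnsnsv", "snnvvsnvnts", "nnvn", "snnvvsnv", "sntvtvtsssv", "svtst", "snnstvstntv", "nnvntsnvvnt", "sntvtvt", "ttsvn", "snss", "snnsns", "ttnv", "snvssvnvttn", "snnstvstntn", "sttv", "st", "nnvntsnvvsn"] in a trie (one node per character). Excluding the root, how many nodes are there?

For each word, the new-node count is its length minus the longest prefix already in the trie:
  "nnnnv" → 5 new (n, n, n, n, v)
  "nnvntsnvvsnv" → prefix "nn" already present; 10 new (v, n, t, s, n, v, v, s, n, v)
  "snnsnsv" → 7 new (s, n, n, s, n, s, v)
  "snnvvsnvnts" → prefix "snn" already present; 8 new (v, v, s, n, v, n, t, s)
  "nnvn" → prefix "nnvn" already present; 0 new (none)
  "snnvvsnv" → prefix "snnvvsnv" already present; 0 new (none)
  "sntvtvtsssv" → prefix "sn" already present; 9 new (t, v, t, v, t, s, s, s, v)
  "svtst" → prefix "s" already present; 4 new (v, t, s, t)
  "snnstvstntv" → prefix "snns" already present; 7 new (t, v, s, t, n, t, v)
  "nnvntsnvvnt" → prefix "nnvntsnvv" already present; 2 new (n, t)
  "sntvtvt" → prefix "sntvtvt" already present; 0 new (none)
  "ttsvn" → 5 new (t, t, s, v, n)
  "snss" → prefix "sn" already present; 2 new (s, s)
  "snnsns" → prefix "snnsns" already present; 0 new (none)
  "ttnv" → prefix "tt" already present; 2 new (n, v)
  "snvssvnvttn" → prefix "sn" already present; 9 new (v, s, s, v, n, v, t, t, n)
  "snnstvstntn" → prefix "snnstvstnt" already present; 1 new (n)
  "sttv" → prefix "s" already present; 3 new (t, t, v)
  "st" → prefix "st" already present; 0 new (none)
  "nnvntsnvvsn" → prefix "nnvntsnvvsn" already present; 0 new (none)
Total nodes = 5 + 10 + 7 + 8 + 0 + 0 + 9 + 4 + 7 + 2 + 0 + 5 + 2 + 0 + 2 + 9 + 1 + 3 + 0 + 0 = 74

74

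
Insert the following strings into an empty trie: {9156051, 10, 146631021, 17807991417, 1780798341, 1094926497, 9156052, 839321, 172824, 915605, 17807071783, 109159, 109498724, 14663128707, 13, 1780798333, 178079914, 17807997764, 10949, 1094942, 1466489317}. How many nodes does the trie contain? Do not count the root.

For each word, the new-node count is its length minus the longest prefix already in the trie:
  "9156051" → 7 new (9, 1, 5, 6, 0, 5, 1)
  "10" → 2 new (1, 0)
  "146631021" → prefix "1" already present; 8 new (4, 6, 6, 3, 1, 0, 2, 1)
  "17807991417" → prefix "1" already present; 10 new (7, 8, 0, 7, 9, 9, 1, 4, 1, 7)
  "1780798341" → prefix "178079" already present; 4 new (8, 3, 4, 1)
  "1094926497" → prefix "10" already present; 8 new (9, 4, 9, 2, 6, 4, 9, 7)
  "9156052" → prefix "915605" already present; 1 new (2)
  "839321" → 6 new (8, 3, 9, 3, 2, 1)
  "172824" → prefix "17" already present; 4 new (2, 8, 2, 4)
  "915605" → prefix "915605" already present; 0 new (none)
  "17807071783" → prefix "17807" already present; 6 new (0, 7, 1, 7, 8, 3)
  "109159" → prefix "109" already present; 3 new (1, 5, 9)
  "109498724" → prefix "10949" already present; 4 new (8, 7, 2, 4)
  "14663128707" → prefix "146631" already present; 5 new (2, 8, 7, 0, 7)
  "13" → prefix "1" already present; 1 new (3)
  "1780798333" → prefix "17807983" already present; 2 new (3, 3)
  "178079914" → prefix "178079914" already present; 0 new (none)
  "17807997764" → prefix "1780799" already present; 4 new (7, 7, 6, 4)
  "10949" → prefix "10949" already present; 0 new (none)
  "1094942" → prefix "10949" already present; 2 new (4, 2)
  "1466489317" → prefix "1466" already present; 6 new (4, 8, 9, 3, 1, 7)
Total nodes = 7 + 2 + 8 + 10 + 4 + 8 + 1 + 6 + 4 + 0 + 6 + 3 + 4 + 5 + 1 + 2 + 0 + 4 + 0 + 2 + 6 = 83

83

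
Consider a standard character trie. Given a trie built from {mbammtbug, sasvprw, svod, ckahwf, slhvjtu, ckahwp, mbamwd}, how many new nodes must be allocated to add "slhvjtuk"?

Walking "slhvjtuk" from the root, the first 7 characters ("slhvjtu") follow existing edges; "k" is the first miss.
New nodes needed: |"slhvjtuk"| − 7 = 8 − 7 = 1.

1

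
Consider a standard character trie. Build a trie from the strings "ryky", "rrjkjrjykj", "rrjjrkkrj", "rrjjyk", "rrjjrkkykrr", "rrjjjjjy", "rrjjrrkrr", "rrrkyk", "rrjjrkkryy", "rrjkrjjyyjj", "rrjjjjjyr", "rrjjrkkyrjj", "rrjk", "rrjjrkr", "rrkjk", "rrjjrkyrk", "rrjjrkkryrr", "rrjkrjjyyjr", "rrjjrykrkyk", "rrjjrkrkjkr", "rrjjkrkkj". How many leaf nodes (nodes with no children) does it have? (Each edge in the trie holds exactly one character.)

A leaf is a node with no children — equivalently, the end of a word that is not a proper prefix of any other stored word.
Those words: "rrjjjjjyr", "rrjjkrkkj", "rrjjrkkrj", "rrjjrkkryrr", "rrjjrkkryy", "rrjjrkkykrr", "rrjjrkkyrjj", "rrjjrkrkjkr", "rrjjrkyrk", "rrjjrrkrr", "rrjjrykrkyk", "rrjjyk", "rrjkjrjykj", "rrjkrjjyyjj", "rrjkrjjyyjr", "rrkjk", "rrrkyk", "ryky"
Leaf count: 18

18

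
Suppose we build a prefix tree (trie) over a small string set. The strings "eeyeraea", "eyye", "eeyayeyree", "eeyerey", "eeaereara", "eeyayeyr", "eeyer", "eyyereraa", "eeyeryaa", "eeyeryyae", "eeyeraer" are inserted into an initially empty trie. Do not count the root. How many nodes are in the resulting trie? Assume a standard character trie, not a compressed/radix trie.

39

Count nodes per top-level branch (shared prefixes stored once):
  'e'-branch (eeaereara, eeyayeyr, eeyayeyree, eeyer, eeyeraea, eeyeraer, eeyerey, eeyeryaa, eeyeryyae, eyye, eyyereraa): 39 nodes
Sum: 39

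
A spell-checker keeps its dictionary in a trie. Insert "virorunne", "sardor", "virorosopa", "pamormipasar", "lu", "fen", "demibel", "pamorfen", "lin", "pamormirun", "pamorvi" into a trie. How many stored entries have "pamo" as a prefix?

4

Traverse to the node for "pamo", then collect every word in that subtree.
Matches: "pamorfen", "pamormipasar", "pamormirun", "pamorvi"
Count: 4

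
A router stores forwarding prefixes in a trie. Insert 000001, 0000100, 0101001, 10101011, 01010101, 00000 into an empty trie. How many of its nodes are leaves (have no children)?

5

A leaf is a node with no children — equivalently, the end of a word that is not a proper prefix of any other stored word.
Those words: "000001", "0000100", "0101001", "01010101", "10101011"
Leaf count: 5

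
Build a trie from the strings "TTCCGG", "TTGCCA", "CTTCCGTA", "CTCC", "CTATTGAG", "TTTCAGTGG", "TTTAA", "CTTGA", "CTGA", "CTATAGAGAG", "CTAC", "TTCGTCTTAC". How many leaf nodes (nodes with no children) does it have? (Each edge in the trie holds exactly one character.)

Leaves are exactly the stored words that no other stored word extends.
Those words: "CTAC", "CTATAGAGAG", "CTATTGAG", "CTCC", "CTGA", "CTTCCGTA", "CTTGA", "TTCCGG", "TTCGTCTTAC", "TTGCCA", "TTTAA", "TTTCAGTGG"
Leaf count: 12

12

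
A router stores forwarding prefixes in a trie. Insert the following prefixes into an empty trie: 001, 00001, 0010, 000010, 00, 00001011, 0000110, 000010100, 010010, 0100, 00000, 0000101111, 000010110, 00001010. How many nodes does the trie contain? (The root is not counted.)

For each word, the new-node count is its length minus the longest prefix already in the trie:
  "001" → 3 new (0, 0, 1)
  "00001" → prefix "00" already present; 3 new (0, 0, 1)
  "0010" → prefix "001" already present; 1 new (0)
  "000010" → prefix "00001" already present; 1 new (0)
  "00" → prefix "00" already present; 0 new (none)
  "00001011" → prefix "000010" already present; 2 new (1, 1)
  "0000110" → prefix "00001" already present; 2 new (1, 0)
  "000010100" → prefix "0000101" already present; 2 new (0, 0)
  "010010" → prefix "0" already present; 5 new (1, 0, 0, 1, 0)
  "0100" → prefix "0100" already present; 0 new (none)
  "00000" → prefix "0000" already present; 1 new (0)
  "0000101111" → prefix "00001011" already present; 2 new (1, 1)
  "000010110" → prefix "00001011" already present; 1 new (0)
  "00001010" → prefix "00001010" already present; 0 new (none)
Total nodes = 3 + 3 + 1 + 1 + 0 + 2 + 2 + 2 + 5 + 0 + 1 + 2 + 1 + 0 = 23

23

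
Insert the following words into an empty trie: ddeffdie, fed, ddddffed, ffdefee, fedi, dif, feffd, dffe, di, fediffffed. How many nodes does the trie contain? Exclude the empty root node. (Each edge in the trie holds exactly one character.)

Insert word by word; a character creates a node only if that edge doesn't already exist:
  "ddeffdie" → 8 new (d, d, e, f, f, d, i, e)
  "fed" → 3 new (f, e, d)
  "ddddffed" → prefix "dd" already present; 6 new (d, d, f, f, e, d)
  "ffdefee" → prefix "f" already present; 6 new (f, d, e, f, e, e)
  "fedi" → prefix "fed" already present; 1 new (i)
  "dif" → prefix "d" already present; 2 new (i, f)
  "feffd" → prefix "fe" already present; 3 new (f, f, d)
  "dffe" → prefix "d" already present; 3 new (f, f, e)
  "di" → prefix "di" already present; 0 new (none)
  "fediffffed" → prefix "fedi" already present; 6 new (f, f, f, f, e, d)
Total nodes = 8 + 3 + 6 + 6 + 1 + 2 + 3 + 3 + 0 + 6 = 38

38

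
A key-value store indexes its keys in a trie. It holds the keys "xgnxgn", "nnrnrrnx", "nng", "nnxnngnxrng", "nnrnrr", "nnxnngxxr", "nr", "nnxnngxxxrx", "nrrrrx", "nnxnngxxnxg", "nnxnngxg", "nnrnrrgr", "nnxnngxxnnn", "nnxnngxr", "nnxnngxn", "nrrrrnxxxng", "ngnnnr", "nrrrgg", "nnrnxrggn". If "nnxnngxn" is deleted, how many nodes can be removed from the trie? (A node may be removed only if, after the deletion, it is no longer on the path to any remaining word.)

1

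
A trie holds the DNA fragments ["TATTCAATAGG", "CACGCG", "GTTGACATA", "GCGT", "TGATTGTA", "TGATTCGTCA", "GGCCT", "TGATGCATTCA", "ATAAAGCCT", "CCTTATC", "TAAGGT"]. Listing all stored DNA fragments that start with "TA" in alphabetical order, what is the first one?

TAAGGT

Words with prefix "TA", in lexicographic order: "TAAGGT", "TATTCAATAGG"
The 1st is TAAGGT.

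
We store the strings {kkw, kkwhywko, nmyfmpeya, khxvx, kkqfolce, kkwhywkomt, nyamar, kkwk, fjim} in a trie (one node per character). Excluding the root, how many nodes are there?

39

Count nodes per top-level branch (shared prefixes stored once):
  'f'-branch (fjim): 4 nodes
  'k'-branch (khxvx, kkqfolce, kkw, kkwhywko, kkwhywkomt, kkwk): 21 nodes
  'n'-branch (nmyfmpeya, nyamar): 14 nodes
Sum: 39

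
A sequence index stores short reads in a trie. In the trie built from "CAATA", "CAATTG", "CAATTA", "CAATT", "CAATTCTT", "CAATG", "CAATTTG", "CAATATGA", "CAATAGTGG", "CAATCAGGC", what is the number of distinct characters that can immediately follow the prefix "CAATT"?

4

Follow the path "CAATT" to its node, then look at its outgoing edges.
Characters that immediately follow "CAATT" among the stored strings: {A, C, G, T}.
That node has 4 child edges.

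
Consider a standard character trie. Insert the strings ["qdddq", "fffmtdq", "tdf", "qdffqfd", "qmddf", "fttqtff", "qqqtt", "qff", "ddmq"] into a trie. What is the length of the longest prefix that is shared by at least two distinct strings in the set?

2

The deepest shared node is where two words last agree before diverging.
e.g. "qdddq" and "qdffqfd" share the prefix "qd" of length 2; no pair shares a longer one.
Longest shared-prefix length: 2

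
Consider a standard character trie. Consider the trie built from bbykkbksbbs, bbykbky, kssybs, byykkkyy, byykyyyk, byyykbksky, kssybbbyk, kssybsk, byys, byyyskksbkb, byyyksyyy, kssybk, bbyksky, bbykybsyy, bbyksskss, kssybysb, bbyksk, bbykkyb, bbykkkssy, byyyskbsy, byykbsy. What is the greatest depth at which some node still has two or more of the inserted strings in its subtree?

The deepest shared node is where two words last agree before diverging.
e.g. "bbyksk" and "bbyksky" share the prefix "bbyksk" of length 6; no pair shares a longer one.
Longest shared-prefix length: 6

6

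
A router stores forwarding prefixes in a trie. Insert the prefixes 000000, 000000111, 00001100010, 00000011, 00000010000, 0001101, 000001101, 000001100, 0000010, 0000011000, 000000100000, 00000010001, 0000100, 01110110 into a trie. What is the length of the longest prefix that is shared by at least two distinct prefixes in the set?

Equivalently: take the maximum, over all pairs, of their longest common prefix length.
e.g. "00000010000" and "000000100000" share the prefix "00000010000" of length 11; no pair shares a longer one.
Longest shared-prefix length: 11

11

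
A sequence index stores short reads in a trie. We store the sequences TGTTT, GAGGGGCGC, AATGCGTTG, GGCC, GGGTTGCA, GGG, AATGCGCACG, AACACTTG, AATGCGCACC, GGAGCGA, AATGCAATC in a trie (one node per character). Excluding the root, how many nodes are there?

Insert word by word; a character creates a node only if that edge doesn't already exist:
  "TGTTT" → 5 new (T, G, T, T, T)
  "GAGGGGCGC" → 9 new (G, A, G, G, G, G, C, G, C)
  "AATGCGTTG" → 9 new (A, A, T, G, C, G, T, T, G)
  "GGCC" → prefix "G" already present; 3 new (G, C, C)
  "GGGTTGCA" → prefix "GG" already present; 6 new (G, T, T, G, C, A)
  "GGG" → prefix "GGG" already present; 0 new (none)
  "AATGCGCACG" → prefix "AATGCG" already present; 4 new (C, A, C, G)
  "AACACTTG" → prefix "AA" already present; 6 new (C, A, C, T, T, G)
  "AATGCGCACC" → prefix "AATGCGCAC" already present; 1 new (C)
  "GGAGCGA" → prefix "GG" already present; 5 new (A, G, C, G, A)
  "AATGCAATC" → prefix "AATGC" already present; 4 new (A, A, T, C)
Total nodes = 5 + 9 + 9 + 3 + 6 + 0 + 4 + 6 + 1 + 5 + 4 = 52

52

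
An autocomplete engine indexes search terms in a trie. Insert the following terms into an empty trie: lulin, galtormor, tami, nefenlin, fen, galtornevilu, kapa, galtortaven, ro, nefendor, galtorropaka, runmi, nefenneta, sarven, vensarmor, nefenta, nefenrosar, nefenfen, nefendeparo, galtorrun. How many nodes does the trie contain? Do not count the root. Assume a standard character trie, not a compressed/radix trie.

95

Count nodes per top-level branch (shared prefixes stored once):
  'f'-branch (fen): 3 nodes
  'g'-branch (galtormor, galtornevilu, galtorropaka, galtorrun, galtortaven): 28 nodes
  'k'-branch (kapa): 4 nodes
  'l'-branch (lulin): 5 nodes
  'n'-branch (nefendeparo, nefendor, nefenfen, nefenlin, nefenneta, nefenrosar, nefenta): 30 nodes
  'r'-branch (ro, runmi): 6 nodes
  's'-branch (sarven): 6 nodes
  't'-branch (tami): 4 nodes
  'v'-branch (vensarmor): 9 nodes
Sum: 95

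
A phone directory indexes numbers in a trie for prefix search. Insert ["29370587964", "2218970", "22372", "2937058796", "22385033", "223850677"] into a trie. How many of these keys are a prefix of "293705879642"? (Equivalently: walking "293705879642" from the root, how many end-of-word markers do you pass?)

Check each prefix of "293705879642" against the stored set — each match is an end-marker on the path.
Prefixes of the query that are stored words: "2937058796", "29370587964"
Count: 2

2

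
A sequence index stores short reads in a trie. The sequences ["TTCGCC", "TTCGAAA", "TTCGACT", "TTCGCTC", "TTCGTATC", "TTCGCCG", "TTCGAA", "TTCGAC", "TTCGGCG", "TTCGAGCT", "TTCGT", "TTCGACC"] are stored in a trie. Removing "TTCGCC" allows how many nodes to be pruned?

0

A node on "TTCGCC"'s path can go only if nothing else ends at it or branches off below it.
Every node on "TTCGCC" is still needed (e.g. by "TTCGCCG"), so nothing is freed.
Nodes removed: 0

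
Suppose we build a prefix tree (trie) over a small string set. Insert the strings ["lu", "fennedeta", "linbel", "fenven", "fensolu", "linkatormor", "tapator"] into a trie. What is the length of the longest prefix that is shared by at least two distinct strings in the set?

Look for the deepest trie node that still has at least two words in its subtree.
"fennedeta" and "fensolu" agree on "fen" (3 characters) before diverging; nothing deeper is shared.
Longest shared-prefix length: 3

3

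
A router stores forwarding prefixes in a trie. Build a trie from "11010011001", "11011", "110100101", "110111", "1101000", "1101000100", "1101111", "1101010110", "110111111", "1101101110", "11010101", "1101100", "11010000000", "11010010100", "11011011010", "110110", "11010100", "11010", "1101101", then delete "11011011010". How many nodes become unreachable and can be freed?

After clearing the end-marker at "11011011010", prune upward until reaching a node still needed by another word.
The suffix "010" (3 nodes) is used only by "11011011010"; the node for "11011011" still has the child "1", so pruning stops there.
Nodes removed: 3

3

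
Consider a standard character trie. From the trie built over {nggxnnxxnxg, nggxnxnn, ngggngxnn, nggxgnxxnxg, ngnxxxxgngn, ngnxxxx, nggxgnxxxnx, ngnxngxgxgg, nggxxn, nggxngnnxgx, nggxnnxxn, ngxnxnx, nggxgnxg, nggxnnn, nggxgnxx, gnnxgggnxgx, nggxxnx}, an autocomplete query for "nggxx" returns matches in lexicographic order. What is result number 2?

nggxxnx

Words with prefix "nggxx", in lexicographic order: "nggxxn", "nggxxnx"
Position 2: nggxxnx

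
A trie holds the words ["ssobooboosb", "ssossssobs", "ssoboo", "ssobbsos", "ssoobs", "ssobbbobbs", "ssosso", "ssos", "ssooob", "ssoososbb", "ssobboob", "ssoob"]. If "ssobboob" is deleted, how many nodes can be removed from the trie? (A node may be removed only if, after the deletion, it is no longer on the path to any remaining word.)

A node on "ssobboob"'s path can go only if nothing else ends at it or branches off below it.
The suffix "oob" (3 nodes) is used only by "ssobboob"; the node for "ssobb" still has the child "s", so pruning stops there.
Nodes removed: 3

3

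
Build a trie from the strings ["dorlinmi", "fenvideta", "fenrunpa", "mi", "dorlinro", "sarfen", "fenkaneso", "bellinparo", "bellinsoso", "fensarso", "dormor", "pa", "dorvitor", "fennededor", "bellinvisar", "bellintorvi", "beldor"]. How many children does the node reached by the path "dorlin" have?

Walk "dorlin" from the root, arriving at one node.
Distinct next characters after "dorlin": m, r.
That node has 2 child edges.

2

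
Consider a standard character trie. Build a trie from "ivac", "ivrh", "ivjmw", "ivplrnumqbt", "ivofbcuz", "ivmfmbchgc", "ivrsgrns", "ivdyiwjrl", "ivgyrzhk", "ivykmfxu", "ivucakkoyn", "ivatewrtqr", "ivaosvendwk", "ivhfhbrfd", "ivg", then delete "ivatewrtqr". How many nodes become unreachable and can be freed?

A node on "ivatewrtqr"'s path can go only if nothing else ends at it or branches off below it.
The suffix "tewrtqr" (7 nodes) is used only by "ivatewrtqr"; the node for "iva" still has the child "c", so pruning stops there.
Nodes removed: 7

7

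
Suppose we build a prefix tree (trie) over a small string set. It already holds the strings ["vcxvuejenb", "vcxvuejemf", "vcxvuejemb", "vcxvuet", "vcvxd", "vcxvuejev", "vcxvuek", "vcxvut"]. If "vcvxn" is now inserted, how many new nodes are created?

Walking "vcvxn" from the root, the first 4 characters ("vcvx") follow existing edges; "n" is the first miss.
Each of the 1 remaining characters creates one node.

1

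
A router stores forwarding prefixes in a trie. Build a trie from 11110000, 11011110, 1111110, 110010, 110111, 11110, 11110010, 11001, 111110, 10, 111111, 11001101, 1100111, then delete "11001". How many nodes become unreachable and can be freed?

0

After clearing the end-marker at "11001", prune upward until reaching a node still needed by another word.
Every node on "11001" is still needed (e.g. by "110010"), so nothing is freed.
Nodes removed: 0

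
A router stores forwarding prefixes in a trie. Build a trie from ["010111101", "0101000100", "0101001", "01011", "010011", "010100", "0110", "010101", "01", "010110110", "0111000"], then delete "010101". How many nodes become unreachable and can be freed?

1

After clearing the end-marker at "010101", prune upward until reaching a node still needed by another word.
The suffix "1" (1 node) is used only by "010101"; the node for "01010" still has the child "0", so pruning stops there.
Nodes removed: 1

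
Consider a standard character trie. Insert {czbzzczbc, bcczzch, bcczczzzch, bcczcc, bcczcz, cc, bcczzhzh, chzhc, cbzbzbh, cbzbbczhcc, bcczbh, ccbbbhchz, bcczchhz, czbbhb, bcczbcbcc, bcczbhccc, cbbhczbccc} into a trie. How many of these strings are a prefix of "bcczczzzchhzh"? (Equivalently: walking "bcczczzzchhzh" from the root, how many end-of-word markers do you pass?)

2

Check each prefix of "bcczczzzchhzh" against the stored set — each match is an end-marker on the path.
Prefixes of the query that are stored words: "bcczcz", "bcczczzzch"
Count: 2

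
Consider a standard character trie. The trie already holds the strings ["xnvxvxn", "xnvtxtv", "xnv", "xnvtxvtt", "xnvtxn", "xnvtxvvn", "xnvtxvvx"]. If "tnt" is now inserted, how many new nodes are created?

No existing word starts with "t", so every character of "tnt" needs a new node.
3 − 0 = 3 new nodes.

3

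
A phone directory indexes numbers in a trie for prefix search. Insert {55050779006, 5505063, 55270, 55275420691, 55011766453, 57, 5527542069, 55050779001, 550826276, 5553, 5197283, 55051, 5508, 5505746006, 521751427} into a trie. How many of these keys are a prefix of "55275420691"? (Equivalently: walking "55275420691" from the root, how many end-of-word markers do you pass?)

2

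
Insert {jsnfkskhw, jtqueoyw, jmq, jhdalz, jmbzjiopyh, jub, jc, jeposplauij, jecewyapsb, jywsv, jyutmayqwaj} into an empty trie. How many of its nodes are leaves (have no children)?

Leaves are exactly the stored words that no other stored word extends.
Those words: "jc", "jecewyapsb", "jeposplauij", "jhdalz", "jmbzjiopyh", "jmq", "jsnfkskhw", "jtqueoyw", "jub", "jyutmayqwaj", "jywsv"
Leaf count: 11

11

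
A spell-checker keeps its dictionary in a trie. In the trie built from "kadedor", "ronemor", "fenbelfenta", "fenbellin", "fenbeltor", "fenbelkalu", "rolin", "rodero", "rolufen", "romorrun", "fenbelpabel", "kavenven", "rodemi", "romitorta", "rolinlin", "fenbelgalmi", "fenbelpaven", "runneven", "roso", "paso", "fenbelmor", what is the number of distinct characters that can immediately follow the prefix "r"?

2

Follow the path "r" to its node, then look at its outgoing edges.
Distinct next characters after "r": o, u.
That node has 2 child edges.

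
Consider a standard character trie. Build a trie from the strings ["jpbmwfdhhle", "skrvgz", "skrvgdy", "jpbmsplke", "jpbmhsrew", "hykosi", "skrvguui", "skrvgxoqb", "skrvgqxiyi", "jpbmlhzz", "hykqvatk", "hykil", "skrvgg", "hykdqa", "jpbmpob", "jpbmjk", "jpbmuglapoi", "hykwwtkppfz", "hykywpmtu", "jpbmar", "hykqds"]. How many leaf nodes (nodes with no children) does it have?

21

A leaf is a node with no children — equivalently, the end of a word that is not a proper prefix of any other stored word.
Those words: "hykdqa", "hykil", "hykosi", "hykqds", "hykqvatk", "hykwwtkppfz", "hykywpmtu", "jpbmar", "jpbmhsrew", "jpbmjk", "jpbmlhzz", "jpbmpob", "jpbmsplke", "jpbmuglapoi", "jpbmwfdhhle", "skrvgdy", "skrvgg", "skrvgqxiyi", "skrvguui", "skrvgxoqb", "skrvgz"
Leaf count: 21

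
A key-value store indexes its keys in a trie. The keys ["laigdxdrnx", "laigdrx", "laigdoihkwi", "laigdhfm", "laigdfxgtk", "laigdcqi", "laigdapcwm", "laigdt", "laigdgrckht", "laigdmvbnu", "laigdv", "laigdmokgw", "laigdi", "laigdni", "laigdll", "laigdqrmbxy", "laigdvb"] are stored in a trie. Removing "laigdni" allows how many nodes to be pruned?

After clearing the end-marker at "laigdni", prune upward until reaching a node still needed by another word.
The suffix "ni" (2 nodes) is used only by "laigdni"; the node for "laigd" still has the child "x", so pruning stops there.
Nodes removed: 2

2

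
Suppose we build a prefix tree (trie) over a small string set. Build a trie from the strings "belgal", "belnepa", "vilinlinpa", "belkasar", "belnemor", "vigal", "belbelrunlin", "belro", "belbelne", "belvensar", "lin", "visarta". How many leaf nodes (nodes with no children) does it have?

12

Leaves are exactly the stored words that no other stored word extends.
Those words: "belbelne", "belbelrunlin", "belgal", "belkasar", "belnemor", "belnepa", "belro", "belvensar", "lin", "vigal", "vilinlinpa", "visarta"
Leaf count: 12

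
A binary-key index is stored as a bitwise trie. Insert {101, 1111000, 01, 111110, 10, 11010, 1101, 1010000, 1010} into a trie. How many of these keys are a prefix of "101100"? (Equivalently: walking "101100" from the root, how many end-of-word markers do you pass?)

2

Check each prefix of "101100" against the stored set — each match is an end-marker on the path.
Prefixes of the query that are stored words: "10", "101"
Count: 2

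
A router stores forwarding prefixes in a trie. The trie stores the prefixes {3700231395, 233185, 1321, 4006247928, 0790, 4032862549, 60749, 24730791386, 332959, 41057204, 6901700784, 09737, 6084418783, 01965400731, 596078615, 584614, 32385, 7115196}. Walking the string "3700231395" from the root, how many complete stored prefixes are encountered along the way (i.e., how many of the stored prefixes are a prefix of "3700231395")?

Walk "3700231395" from the root; an end-of-word marker is hit whenever a stored word is a prefix of "3700231395".
Prefixes of the query that are stored words: "3700231395"
Count: 1

1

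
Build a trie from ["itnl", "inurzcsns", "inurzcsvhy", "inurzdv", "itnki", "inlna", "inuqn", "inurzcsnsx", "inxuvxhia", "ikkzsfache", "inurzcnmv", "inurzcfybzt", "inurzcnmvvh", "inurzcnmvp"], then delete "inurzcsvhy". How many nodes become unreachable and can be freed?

3

Walk "inurzcsvhy" from the leaf back toward the root, removing each node that no remaining word uses.
The suffix "vhy" (3 nodes) is used only by "inurzcsvhy"; the node for "inurzcs" still has the child "n", so pruning stops there.
Nodes removed: 3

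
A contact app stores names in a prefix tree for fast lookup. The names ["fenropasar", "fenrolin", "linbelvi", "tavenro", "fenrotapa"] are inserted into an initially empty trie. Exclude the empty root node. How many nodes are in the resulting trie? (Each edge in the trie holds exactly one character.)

32

Trie structure (* marks end of a word):
(root)
├─ f
│  └─ e
│     └─ n
│        └─ r
│           └─ o
│              ├─ l
│              │  └─ i
│              │     └─ n *
│              ├─ p
│              │  └─ a
│              │     └─ s
│              │        └─ a
│              │           └─ r *
│              └─ t
│                 └─ a
│                    └─ p
│                       └─ a *
├─ l
│  └─ i
│     └─ n
│        └─ b
│           └─ e
│              └─ l
│                 └─ v
│                    └─ i *
└─ t
   └─ a
      └─ v
         └─ e
            └─ n
               └─ r
                  └─ o *
Counting every labelled node above: 32.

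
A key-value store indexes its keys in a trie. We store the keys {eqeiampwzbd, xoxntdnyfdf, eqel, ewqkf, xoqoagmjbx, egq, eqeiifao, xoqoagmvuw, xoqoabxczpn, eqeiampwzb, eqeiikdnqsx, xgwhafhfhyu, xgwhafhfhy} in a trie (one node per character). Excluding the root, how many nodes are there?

For each word, the new-node count is its length minus the longest prefix already in the trie:
  "eqeiampwzbd" → 11 new (e, q, e, i, a, m, p, w, z, b, d)
  "xoxntdnyfdf" → 11 new (x, o, x, n, t, d, n, y, f, d, f)
  "eqel" → prefix "eqe" already present; 1 new (l)
  "ewqkf" → prefix "e" already present; 4 new (w, q, k, f)
  "xoqoagmjbx" → prefix "xo" already present; 8 new (q, o, a, g, m, j, b, x)
  "egq" → prefix "e" already present; 2 new (g, q)
  "eqeiifao" → prefix "eqei" already present; 4 new (i, f, a, o)
  "xoqoagmvuw" → prefix "xoqoagm" already present; 3 new (v, u, w)
  "xoqoabxczpn" → prefix "xoqoa" already present; 6 new (b, x, c, z, p, n)
  "eqeiampwzb" → prefix "eqeiampwzb" already present; 0 new (none)
  "eqeiikdnqsx" → prefix "eqeii" already present; 6 new (k, d, n, q, s, x)
  "xgwhafhfhyu" → prefix "x" already present; 10 new (g, w, h, a, f, h, f, h, y, u)
  "xgwhafhfhy" → prefix "xgwhafhfhy" already present; 0 new (none)
Total nodes = 11 + 11 + 1 + 4 + 8 + 2 + 4 + 3 + 6 + 0 + 6 + 10 + 0 = 66

66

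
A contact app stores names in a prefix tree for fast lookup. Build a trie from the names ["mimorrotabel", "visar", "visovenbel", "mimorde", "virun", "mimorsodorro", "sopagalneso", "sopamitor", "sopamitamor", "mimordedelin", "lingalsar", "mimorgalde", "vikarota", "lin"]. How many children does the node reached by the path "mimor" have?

Follow the path "mimor" to its node, then look at its outgoing edges.
Distinct next characters after "mimor": d, g, r, s.
That node has 4 child edges.

4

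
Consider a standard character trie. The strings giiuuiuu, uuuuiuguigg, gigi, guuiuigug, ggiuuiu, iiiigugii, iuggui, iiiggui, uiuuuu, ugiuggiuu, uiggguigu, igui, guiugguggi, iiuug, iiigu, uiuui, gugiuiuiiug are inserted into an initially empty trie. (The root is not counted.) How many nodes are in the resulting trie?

98

Insert word by word; a character creates a node only if that edge doesn't already exist:
  "giiuuiuu" → 8 new (g, i, i, u, u, i, u, u)
  "uuuuiuguigg" → 11 new (u, u, u, u, i, u, g, u, i, g, g)
  "gigi" → prefix "gi" already present; 2 new (g, i)
  "guuiuigug" → prefix "g" already present; 8 new (u, u, i, u, i, g, u, g)
  "ggiuuiu" → prefix "g" already present; 6 new (g, i, u, u, i, u)
  "iiiigugii" → 9 new (i, i, i, i, g, u, g, i, i)
  "iuggui" → prefix "i" already present; 5 new (u, g, g, u, i)
  "iiiggui" → prefix "iii" already present; 4 new (g, g, u, i)
  "uiuuuu" → prefix "u" already present; 5 new (i, u, u, u, u)
  "ugiuggiuu" → prefix "u" already present; 8 new (g, i, u, g, g, i, u, u)
  "uiggguigu" → prefix "ui" already present; 7 new (g, g, g, u, i, g, u)
  "igui" → prefix "i" already present; 3 new (g, u, i)
  "guiugguggi" → prefix "gu" already present; 8 new (i, u, g, g, u, g, g, i)
  "iiuug" → prefix "ii" already present; 3 new (u, u, g)
  "iiigu" → prefix "iiig" already present; 1 new (u)
  "uiuui" → prefix "uiuu" already present; 1 new (i)
  "gugiuiuiiug" → prefix "gu" already present; 9 new (g, i, u, i, u, i, i, u, g)
Total nodes = 8 + 11 + 2 + 8 + 6 + 9 + 5 + 4 + 5 + 8 + 7 + 3 + 8 + 3 + 1 + 1 + 9 = 98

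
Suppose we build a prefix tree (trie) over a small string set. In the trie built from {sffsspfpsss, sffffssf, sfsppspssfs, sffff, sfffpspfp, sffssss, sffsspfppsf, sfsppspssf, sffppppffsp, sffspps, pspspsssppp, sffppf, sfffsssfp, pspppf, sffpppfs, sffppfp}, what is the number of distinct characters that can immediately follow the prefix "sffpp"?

2

Follow the path "sffpp" to its node, then look at its outgoing edges.
Distinct next characters after "sffpp": f, p.
That node has 2 child edges.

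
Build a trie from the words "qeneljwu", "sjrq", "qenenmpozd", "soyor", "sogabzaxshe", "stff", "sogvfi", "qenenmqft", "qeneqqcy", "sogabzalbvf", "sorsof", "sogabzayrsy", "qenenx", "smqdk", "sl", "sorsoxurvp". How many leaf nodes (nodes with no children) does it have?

A leaf is a node with no children — equivalently, the end of a word that is not a proper prefix of any other stored word.
Those words: "qeneljwu", "qenenmpozd", "qenenmqft", "qenenx", "qeneqqcy", "sjrq", "sl", "smqdk", "sogabzalbvf", "sogabzaxshe", "sogabzayrsy", "sogvfi", "sorsof", "sorsoxurvp", "soyor", "stff"
Leaf count: 16

16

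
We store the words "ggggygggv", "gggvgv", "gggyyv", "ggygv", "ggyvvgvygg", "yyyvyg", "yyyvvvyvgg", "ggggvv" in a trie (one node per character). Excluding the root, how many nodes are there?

39

Trace insertions, counting only characters that open a new branch:
  "ggggygggv" → 9 new (g, g, g, g, y, g, g, g, v)
  "gggvgv" → prefix "ggg" already present; 3 new (v, g, v)
  "gggyyv" → prefix "ggg" already present; 3 new (y, y, v)
  "ggygv" → prefix "gg" already present; 3 new (y, g, v)
  "ggyvvgvygg" → prefix "ggy" already present; 7 new (v, v, g, v, y, g, g)
  "yyyvyg" → 6 new (y, y, y, v, y, g)
  "yyyvvvyvgg" → prefix "yyyv" already present; 6 new (v, v, y, v, g, g)
  "ggggvv" → prefix "gggg" already present; 2 new (v, v)
Total nodes = 9 + 3 + 3 + 3 + 7 + 6 + 6 + 2 = 39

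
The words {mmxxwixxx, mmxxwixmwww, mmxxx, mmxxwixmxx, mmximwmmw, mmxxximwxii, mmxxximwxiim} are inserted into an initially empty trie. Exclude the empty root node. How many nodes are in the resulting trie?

Insert word by word; a character creates a node only if that edge doesn't already exist:
  "mmxxwixxx" → 9 new (m, m, x, x, w, i, x, x, x)
  "mmxxwixmwww" → prefix "mmxxwix" already present; 4 new (m, w, w, w)
  "mmxxx" → prefix "mmxx" already present; 1 new (x)
  "mmxxwixmxx" → prefix "mmxxwixm" already present; 2 new (x, x)
  "mmximwmmw" → prefix "mmx" already present; 6 new (i, m, w, m, m, w)
  "mmxxximwxii" → prefix "mmxxx" already present; 6 new (i, m, w, x, i, i)
  "mmxxximwxiim" → prefix "mmxxximwxii" already present; 1 new (m)
Total nodes = 9 + 4 + 1 + 2 + 6 + 6 + 1 = 29

29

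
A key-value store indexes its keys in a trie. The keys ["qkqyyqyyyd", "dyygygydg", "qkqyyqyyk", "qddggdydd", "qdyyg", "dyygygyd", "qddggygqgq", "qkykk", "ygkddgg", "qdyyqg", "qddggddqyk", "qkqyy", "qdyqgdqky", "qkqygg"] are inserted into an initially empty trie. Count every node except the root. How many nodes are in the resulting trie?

Insert word by word; a character creates a node only if that edge doesn't already exist:
  "qkqyyqyyyd" → 10 new (q, k, q, y, y, q, y, y, y, d)
  "dyygygydg" → 9 new (d, y, y, g, y, g, y, d, g)
  "qkqyyqyyk" → prefix "qkqyyqyy" already present; 1 new (k)
  "qddggdydd" → prefix "q" already present; 8 new (d, d, g, g, d, y, d, d)
  "qdyyg" → prefix "qd" already present; 3 new (y, y, g)
  "dyygygyd" → prefix "dyygygyd" already present; 0 new (none)
  "qddggygqgq" → prefix "qddgg" already present; 5 new (y, g, q, g, q)
  "qkykk" → prefix "qk" already present; 3 new (y, k, k)
  "ygkddgg" → 7 new (y, g, k, d, d, g, g)
  "qdyyqg" → prefix "qdyy" already present; 2 new (q, g)
  "qddggddqyk" → prefix "qddggd" already present; 4 new (d, q, y, k)
  "qkqyy" → prefix "qkqyy" already present; 0 new (none)
  "qdyqgdqky" → prefix "qdy" already present; 6 new (q, g, d, q, k, y)
  "qkqygg" → prefix "qkqy" already present; 2 new (g, g)
Total nodes = 10 + 9 + 1 + 8 + 3 + 0 + 5 + 3 + 7 + 2 + 4 + 0 + 6 + 2 = 60

60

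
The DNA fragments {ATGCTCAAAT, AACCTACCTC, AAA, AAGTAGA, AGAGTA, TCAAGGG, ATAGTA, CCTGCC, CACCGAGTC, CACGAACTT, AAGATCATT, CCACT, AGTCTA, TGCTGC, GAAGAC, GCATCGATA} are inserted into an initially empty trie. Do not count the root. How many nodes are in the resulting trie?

Trace insertions, counting only characters that open a new branch:
  "ATGCTCAAAT" → 10 new (A, T, G, C, T, C, A, A, A, T)
  "AACCTACCTC" → prefix "A" already present; 9 new (A, C, C, T, A, C, C, T, C)
  "AAA" → prefix "AA" already present; 1 new (A)
  "AAGTAGA" → prefix "AA" already present; 5 new (G, T, A, G, A)
  "AGAGTA" → prefix "A" already present; 5 new (G, A, G, T, A)
  "TCAAGGG" → 7 new (T, C, A, A, G, G, G)
  "ATAGTA" → prefix "AT" already present; 4 new (A, G, T, A)
  "CCTGCC" → 6 new (C, C, T, G, C, C)
  "CACCGAGTC" → prefix "C" already present; 8 new (A, C, C, G, A, G, T, C)
  "CACGAACTT" → prefix "CAC" already present; 6 new (G, A, A, C, T, T)
  "AAGATCATT" → prefix "AAG" already present; 6 new (A, T, C, A, T, T)
  "CCACT" → prefix "CC" already present; 3 new (A, C, T)
  "AGTCTA" → prefix "AG" already present; 4 new (T, C, T, A)
  "TGCTGC" → prefix "T" already present; 5 new (G, C, T, G, C)
  "GAAGAC" → 6 new (G, A, A, G, A, C)
  "GCATCGATA" → prefix "G" already present; 8 new (C, A, T, C, G, A, T, A)
Total nodes = 10 + 9 + 1 + 5 + 5 + 7 + 4 + 6 + 8 + 6 + 6 + 3 + 4 + 5 + 6 + 8 = 93

93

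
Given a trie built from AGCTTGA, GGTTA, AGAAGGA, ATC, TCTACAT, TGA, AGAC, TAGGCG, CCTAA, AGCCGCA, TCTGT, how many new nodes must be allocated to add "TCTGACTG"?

The longest prefix of "TCTGACTG" already in the trie is "TCTG" (length 4).
So 8 − 4 = 4 new nodes.

4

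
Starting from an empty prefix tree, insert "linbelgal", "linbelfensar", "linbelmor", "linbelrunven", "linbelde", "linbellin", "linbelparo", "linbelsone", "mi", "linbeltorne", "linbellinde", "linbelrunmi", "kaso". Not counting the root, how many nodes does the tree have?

52

Trace insertions, counting only characters that open a new branch:
  "linbelgal" → 9 new (l, i, n, b, e, l, g, a, l)
  "linbelfensar" → prefix "linbel" already present; 6 new (f, e, n, s, a, r)
  "linbelmor" → prefix "linbel" already present; 3 new (m, o, r)
  "linbelrunven" → prefix "linbel" already present; 6 new (r, u, n, v, e, n)
  "linbelde" → prefix "linbel" already present; 2 new (d, e)
  "linbellin" → prefix "linbel" already present; 3 new (l, i, n)
  "linbelparo" → prefix "linbel" already present; 4 new (p, a, r, o)
  "linbelsone" → prefix "linbel" already present; 4 new (s, o, n, e)
  "mi" → 2 new (m, i)
  "linbeltorne" → prefix "linbel" already present; 5 new (t, o, r, n, e)
  "linbellinde" → prefix "linbellin" already present; 2 new (d, e)
  "linbelrunmi" → prefix "linbelrun" already present; 2 new (m, i)
  "kaso" → 4 new (k, a, s, o)
Total nodes = 9 + 6 + 3 + 6 + 2 + 3 + 4 + 4 + 2 + 5 + 2 + 2 + 4 = 52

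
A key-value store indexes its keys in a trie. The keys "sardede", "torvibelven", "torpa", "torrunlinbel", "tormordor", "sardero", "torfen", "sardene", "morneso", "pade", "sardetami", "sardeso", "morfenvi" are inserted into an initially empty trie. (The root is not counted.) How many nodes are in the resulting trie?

64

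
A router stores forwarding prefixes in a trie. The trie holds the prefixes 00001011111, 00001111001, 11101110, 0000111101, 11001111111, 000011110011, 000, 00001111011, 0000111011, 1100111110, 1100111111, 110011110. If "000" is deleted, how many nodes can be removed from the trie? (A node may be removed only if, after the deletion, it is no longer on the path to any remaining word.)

A node on "000"'s path can go only if nothing else ends at it or branches off below it.
Every node on "000" is still needed (e.g. by "00001011111"), so nothing is freed.
Nodes removed: 0

0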